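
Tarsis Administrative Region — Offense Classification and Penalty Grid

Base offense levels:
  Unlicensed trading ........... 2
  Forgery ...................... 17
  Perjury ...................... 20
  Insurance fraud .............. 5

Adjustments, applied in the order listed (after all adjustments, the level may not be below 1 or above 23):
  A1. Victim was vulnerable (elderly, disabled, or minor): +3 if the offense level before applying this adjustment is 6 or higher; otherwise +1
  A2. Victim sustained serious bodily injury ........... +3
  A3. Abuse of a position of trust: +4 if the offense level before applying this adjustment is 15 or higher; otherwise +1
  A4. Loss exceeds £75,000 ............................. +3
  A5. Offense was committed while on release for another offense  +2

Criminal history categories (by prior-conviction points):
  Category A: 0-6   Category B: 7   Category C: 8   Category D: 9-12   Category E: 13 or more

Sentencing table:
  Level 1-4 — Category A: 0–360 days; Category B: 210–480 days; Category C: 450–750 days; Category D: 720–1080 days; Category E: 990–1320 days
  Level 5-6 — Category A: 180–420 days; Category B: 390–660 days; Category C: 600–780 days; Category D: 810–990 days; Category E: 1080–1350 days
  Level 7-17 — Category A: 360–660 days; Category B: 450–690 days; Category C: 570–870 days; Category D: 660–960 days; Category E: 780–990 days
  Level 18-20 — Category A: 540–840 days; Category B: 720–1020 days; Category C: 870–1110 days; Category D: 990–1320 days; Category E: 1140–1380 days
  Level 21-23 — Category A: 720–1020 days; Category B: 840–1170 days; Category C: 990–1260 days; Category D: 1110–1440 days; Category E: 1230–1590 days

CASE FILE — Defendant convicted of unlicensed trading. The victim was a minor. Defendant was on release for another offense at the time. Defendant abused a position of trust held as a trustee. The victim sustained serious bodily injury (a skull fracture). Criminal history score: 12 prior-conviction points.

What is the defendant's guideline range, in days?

660-960 days

Base offense level for unlicensed trading: 2.
A1 applies (level before this adjustment is 2 < 6, so +1): 2 + 1 = 3.
A2 applies: 3 + 3 = 6.
A3 applies (level before this adjustment is 6 < 15, so +1): 6 + 1 = 7.
A5 applies: 7 + 2 = 9.
Final offense level: 9.
Criminal history: 12 prior points → Category D (9-12).
Level 9 falls in the 7-17 band.
Grid: Level 7-17 × Category D = 660-960 days.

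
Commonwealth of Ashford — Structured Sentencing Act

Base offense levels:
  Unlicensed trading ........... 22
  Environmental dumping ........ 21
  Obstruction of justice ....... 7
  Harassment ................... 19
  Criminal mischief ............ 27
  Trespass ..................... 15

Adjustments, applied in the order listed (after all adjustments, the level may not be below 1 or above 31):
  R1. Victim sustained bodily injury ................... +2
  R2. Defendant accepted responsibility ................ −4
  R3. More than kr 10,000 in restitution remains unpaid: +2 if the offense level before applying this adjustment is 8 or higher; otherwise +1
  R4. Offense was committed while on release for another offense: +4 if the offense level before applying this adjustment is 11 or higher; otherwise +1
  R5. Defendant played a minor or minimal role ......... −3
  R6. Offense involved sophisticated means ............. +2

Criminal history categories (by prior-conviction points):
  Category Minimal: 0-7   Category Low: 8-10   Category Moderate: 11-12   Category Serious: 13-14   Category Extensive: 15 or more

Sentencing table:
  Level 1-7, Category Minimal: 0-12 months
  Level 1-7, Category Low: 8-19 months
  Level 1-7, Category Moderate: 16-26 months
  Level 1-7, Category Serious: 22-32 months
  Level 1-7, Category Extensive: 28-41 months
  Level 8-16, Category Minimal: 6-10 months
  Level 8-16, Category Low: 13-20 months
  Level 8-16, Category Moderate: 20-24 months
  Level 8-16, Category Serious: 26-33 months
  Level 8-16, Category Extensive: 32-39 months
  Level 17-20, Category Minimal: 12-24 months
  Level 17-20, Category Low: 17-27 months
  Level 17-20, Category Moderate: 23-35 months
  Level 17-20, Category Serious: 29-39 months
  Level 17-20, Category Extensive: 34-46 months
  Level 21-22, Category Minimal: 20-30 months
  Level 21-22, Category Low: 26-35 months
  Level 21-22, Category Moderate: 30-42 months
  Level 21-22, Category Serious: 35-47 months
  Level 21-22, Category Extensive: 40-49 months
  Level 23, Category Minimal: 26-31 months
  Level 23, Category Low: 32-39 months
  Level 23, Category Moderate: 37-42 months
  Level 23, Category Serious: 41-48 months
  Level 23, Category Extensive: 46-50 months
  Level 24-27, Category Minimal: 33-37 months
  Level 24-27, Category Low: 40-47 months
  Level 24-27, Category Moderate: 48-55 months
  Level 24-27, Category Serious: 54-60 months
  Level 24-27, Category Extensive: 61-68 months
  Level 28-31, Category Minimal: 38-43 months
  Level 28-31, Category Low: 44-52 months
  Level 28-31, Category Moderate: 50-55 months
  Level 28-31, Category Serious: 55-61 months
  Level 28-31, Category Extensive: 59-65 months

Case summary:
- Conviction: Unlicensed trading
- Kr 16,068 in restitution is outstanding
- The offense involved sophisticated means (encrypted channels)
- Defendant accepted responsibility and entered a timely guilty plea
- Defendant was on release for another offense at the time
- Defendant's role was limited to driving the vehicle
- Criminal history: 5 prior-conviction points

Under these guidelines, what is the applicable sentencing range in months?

26-31 months

Base offense level for unlicensed trading: 22.
R2 applies: 22 − 4 = 18.
R3 applies (level before this adjustment is 18 ≥ 8, so +2): 18 + 2 = 20.
R4 applies (level before this adjustment is 20 ≥ 11, so +4): 20 + 4 = 24.
R5 applies: 24 − 3 = 21.
R6 applies: 21 + 2 = 23.
Final offense level: 23.
Criminal history: 5 prior points → Category Minimal (0-7).
Level 23 falls in the 23 band.
Grid: Level 23 × Category Minimal = 26-31 months.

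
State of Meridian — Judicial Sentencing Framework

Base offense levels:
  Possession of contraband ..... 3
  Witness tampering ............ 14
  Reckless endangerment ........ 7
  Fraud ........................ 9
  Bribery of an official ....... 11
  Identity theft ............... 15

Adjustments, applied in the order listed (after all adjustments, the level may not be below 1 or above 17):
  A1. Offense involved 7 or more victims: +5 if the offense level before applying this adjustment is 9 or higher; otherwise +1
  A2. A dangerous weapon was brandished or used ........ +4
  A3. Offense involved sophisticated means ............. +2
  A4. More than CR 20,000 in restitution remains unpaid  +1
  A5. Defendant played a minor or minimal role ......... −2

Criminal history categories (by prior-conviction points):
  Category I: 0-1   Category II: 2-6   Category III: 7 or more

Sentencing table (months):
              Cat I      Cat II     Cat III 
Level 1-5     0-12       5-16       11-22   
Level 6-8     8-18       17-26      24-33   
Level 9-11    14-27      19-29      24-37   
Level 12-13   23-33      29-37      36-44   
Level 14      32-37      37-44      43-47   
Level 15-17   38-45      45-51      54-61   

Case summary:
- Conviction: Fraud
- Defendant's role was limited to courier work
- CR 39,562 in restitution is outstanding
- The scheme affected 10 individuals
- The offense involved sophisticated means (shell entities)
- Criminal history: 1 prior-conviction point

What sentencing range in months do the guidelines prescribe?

Base offense level for fraud: 9.
A1 applies (level before this adjustment is 9 ≥ 9, so +5): 9 + 5 = 14.
A3 applies: 14 + 2 = 16.
A4 applies: 16 + 1 = 17.
A5 applies: 17 − 2 = 15.
Final offense level: 15.
Criminal history: 1 prior point → Category I (0-1).
Level 15 falls in the 15-17 band.
Grid: Level 15-17 × Category I = 38-45 months.

38-45 months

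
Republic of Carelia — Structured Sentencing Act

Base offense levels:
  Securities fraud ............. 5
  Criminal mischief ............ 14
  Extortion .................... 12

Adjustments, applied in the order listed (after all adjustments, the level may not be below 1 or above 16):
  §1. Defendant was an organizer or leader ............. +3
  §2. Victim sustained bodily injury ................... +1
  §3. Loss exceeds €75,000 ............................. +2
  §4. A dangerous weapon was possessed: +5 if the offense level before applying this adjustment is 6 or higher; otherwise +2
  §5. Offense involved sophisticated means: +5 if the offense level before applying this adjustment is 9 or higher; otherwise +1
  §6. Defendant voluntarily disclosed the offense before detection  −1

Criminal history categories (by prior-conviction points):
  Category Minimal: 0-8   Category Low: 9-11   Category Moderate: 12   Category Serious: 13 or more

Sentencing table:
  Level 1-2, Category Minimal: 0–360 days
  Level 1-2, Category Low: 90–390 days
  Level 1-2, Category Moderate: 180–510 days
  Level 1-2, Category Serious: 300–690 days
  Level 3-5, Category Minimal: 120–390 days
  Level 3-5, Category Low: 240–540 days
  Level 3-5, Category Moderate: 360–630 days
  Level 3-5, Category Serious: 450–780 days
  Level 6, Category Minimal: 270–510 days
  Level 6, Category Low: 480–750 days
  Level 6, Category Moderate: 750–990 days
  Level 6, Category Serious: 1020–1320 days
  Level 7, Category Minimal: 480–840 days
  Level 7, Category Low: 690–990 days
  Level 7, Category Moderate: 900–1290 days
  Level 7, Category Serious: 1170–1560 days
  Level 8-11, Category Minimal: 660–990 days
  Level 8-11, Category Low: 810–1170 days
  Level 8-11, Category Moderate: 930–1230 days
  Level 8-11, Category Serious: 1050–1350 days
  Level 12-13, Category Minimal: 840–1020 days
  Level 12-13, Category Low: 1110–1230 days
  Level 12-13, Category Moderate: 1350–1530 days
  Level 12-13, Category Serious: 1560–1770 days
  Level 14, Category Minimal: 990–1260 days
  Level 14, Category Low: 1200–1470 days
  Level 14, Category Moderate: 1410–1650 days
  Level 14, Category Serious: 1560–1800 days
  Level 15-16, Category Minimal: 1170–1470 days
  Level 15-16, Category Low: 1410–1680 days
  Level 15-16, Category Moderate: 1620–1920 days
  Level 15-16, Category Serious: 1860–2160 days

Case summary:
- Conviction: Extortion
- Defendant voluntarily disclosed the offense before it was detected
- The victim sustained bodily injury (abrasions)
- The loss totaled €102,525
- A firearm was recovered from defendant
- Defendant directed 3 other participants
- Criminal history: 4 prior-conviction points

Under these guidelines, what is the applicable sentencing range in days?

Base offense level for extortion: 12.
§1 applies: 12 + 3 = 15.
§2 applies: 15 + 1 = 16.
§3 applies: 16 + 2 = 18.
§4 applies (level before this adjustment is 18 ≥ 6, so +5): 18 + 5 = 23.
§6 applies: 23 − 1 = 22.
Level 22 exceeds the maximum of 16; capped at 16.
Final offense level: 16.
Criminal history: 4 prior points → Category Minimal (0-8).
Level 16 falls in the 15-16 band.
Grid: Level 15-16 × Category Minimal = 1170-1470 days.

1170-1470 days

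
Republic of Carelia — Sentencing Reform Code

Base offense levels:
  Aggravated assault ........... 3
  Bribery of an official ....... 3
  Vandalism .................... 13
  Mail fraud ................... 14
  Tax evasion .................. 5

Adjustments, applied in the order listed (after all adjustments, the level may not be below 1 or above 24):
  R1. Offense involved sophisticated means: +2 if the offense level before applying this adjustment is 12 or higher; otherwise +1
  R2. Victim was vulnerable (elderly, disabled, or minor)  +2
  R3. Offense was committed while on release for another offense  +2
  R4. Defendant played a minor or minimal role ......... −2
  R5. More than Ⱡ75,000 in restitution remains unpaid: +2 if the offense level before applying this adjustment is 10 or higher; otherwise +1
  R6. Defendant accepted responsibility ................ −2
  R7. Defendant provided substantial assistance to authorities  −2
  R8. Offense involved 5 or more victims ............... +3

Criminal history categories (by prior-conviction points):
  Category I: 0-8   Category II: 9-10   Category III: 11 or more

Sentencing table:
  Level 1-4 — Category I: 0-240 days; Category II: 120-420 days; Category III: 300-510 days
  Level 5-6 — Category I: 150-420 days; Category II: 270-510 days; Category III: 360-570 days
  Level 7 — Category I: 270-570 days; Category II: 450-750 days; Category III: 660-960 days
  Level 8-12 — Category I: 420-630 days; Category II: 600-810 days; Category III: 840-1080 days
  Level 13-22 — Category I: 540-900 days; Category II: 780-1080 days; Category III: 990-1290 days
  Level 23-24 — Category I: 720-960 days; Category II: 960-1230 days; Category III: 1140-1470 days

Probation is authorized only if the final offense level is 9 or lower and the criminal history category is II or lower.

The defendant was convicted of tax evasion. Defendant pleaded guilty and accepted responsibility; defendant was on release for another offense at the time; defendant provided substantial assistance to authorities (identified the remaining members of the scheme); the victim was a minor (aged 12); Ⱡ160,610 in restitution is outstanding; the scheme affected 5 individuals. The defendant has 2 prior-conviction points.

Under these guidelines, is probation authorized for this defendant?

Yes

Base offense level for tax evasion: 5.
R1 does not apply.
R2 applies: 5 + 2 = 7.
R3 applies: 7 + 2 = 9.
R5 applies (level before this adjustment is 9 < 10, so +1): 9 + 1 = 10.
R6 applies: 10 − 2 = 8.
R7 applies: 8 − 2 = 6.
R8 applies: 6 + 3 = 9.
Final offense level: 9.
Criminal history: 2 prior points → Category I (0-8).
Level 9 falls in the 8-12 band.
Grid: Level 8-12 × Category I = 420-630 days.
Probation check: level 9 ≤ 9 and category I ≤ II → eligible.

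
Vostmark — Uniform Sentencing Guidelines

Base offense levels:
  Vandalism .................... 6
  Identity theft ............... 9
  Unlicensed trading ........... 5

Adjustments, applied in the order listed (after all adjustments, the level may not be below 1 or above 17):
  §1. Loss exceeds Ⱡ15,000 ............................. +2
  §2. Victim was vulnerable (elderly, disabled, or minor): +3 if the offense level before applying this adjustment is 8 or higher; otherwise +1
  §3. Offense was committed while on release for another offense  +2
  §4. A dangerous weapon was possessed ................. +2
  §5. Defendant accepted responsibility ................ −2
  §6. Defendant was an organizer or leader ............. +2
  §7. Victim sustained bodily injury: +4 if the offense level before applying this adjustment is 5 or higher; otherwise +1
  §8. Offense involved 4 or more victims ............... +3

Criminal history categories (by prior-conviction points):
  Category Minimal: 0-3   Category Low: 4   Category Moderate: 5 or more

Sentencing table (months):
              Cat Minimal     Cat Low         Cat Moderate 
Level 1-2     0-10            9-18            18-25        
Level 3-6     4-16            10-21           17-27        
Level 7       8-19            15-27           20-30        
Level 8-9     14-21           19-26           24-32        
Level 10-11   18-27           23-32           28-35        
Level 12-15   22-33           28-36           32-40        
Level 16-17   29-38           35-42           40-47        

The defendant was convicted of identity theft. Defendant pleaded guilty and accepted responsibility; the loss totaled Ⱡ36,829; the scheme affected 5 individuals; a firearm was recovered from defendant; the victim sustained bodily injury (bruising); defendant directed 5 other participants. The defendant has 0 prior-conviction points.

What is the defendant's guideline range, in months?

29-38 months

Base offense level for identity theft: 9.
§1 applies: 9 + 2 = 11.
§3 does not apply.
§4 applies: 11 + 2 = 13.
§5 applies: 13 − 2 = 11.
§6 applies: 11 + 2 = 13.
§7 applies (level before this adjustment is 13 ≥ 5, so +4): 13 + 4 = 17.
§8 applies: 17 + 3 = 20.
Level 20 exceeds the maximum of 17; capped at 17.
Final offense level: 17.
Criminal history: 0 prior points → Category Minimal (0-3).
Level 17 falls in the 16-17 band.
Grid: Level 16-17 × Category Minimal = 29-38 months.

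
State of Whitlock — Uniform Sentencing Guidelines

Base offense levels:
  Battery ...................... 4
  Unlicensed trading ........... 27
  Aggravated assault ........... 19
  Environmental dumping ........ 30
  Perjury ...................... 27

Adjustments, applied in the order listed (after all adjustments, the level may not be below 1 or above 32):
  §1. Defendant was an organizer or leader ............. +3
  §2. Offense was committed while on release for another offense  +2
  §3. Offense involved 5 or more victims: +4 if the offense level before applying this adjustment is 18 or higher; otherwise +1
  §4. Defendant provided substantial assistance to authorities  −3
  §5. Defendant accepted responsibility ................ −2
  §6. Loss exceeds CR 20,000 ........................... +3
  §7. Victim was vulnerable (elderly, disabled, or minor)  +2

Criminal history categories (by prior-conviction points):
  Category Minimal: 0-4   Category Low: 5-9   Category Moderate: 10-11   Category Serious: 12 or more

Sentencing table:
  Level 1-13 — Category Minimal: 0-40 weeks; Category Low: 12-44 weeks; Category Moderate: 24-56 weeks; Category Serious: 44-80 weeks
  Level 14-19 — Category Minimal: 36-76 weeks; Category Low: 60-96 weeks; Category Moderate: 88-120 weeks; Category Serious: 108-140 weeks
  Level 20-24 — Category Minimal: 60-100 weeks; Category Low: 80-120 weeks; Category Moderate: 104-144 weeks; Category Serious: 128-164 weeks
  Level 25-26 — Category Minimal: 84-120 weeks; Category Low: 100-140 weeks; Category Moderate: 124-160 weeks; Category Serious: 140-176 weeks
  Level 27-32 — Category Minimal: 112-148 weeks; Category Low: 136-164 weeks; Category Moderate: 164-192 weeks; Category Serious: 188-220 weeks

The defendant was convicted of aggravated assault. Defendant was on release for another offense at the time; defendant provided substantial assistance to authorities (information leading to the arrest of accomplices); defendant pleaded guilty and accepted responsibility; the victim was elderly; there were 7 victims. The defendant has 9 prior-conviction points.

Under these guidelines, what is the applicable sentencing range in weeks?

80-120 weeks

Base offense level for aggravated assault: 19.
§1 does not apply.
§2 applies: 19 + 2 = 21.
§3 applies (level before this adjustment is 21 ≥ 18, so +4): 21 + 4 = 25.
§4 applies: 25 − 3 = 22.
§5 applies: 22 − 2 = 20.
§6 does not apply.
§7 applies: 20 + 2 = 22.
Final offense level: 22.
Criminal history: 9 prior points → Category Low (5-9).
Level 22 falls in the 20-24 band.
Grid: Level 20-24 × Category Low = 80-120 weeks.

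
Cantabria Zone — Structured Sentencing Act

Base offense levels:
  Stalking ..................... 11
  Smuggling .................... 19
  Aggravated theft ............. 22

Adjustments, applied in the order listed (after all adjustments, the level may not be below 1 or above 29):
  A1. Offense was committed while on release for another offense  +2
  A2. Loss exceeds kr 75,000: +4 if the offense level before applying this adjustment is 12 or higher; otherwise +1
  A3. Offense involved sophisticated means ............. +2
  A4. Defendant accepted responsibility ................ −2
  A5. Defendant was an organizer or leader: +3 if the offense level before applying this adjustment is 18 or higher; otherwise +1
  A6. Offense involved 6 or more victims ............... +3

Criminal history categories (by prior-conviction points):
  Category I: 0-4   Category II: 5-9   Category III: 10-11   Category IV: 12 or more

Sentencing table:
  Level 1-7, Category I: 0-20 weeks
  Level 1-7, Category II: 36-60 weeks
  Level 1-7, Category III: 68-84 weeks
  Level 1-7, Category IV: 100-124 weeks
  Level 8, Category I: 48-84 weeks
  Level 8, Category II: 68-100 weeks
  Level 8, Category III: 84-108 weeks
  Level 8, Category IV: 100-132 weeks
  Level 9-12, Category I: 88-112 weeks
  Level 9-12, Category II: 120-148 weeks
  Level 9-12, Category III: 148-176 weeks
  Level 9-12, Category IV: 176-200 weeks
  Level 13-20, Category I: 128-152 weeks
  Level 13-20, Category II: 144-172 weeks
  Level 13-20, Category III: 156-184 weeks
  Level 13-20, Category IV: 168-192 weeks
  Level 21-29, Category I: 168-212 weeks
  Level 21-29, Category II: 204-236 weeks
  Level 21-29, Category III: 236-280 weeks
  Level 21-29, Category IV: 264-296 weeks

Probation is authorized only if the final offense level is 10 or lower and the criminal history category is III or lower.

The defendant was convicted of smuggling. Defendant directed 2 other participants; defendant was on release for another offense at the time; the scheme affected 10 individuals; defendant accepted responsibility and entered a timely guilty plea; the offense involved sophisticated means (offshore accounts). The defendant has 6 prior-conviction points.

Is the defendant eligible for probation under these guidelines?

Base offense level for smuggling: 19.
A1 applies: 19 + 2 = 21.
A3 applies: 21 + 2 = 23.
A4 applies: 23 − 2 = 21.
A5 applies (level before this adjustment is 21 ≥ 18, so +3): 21 + 3 = 24.
A6 applies: 24 + 3 = 27.
Final offense level: 27.
Criminal history: 6 prior points → Category II (5-9).
Level 27 falls in the 21-29 band.
Grid: Level 21-29 × Category II = 204-236 weeks.
Probation check: level 27 > 10 and category II ≤ III → not eligible.

No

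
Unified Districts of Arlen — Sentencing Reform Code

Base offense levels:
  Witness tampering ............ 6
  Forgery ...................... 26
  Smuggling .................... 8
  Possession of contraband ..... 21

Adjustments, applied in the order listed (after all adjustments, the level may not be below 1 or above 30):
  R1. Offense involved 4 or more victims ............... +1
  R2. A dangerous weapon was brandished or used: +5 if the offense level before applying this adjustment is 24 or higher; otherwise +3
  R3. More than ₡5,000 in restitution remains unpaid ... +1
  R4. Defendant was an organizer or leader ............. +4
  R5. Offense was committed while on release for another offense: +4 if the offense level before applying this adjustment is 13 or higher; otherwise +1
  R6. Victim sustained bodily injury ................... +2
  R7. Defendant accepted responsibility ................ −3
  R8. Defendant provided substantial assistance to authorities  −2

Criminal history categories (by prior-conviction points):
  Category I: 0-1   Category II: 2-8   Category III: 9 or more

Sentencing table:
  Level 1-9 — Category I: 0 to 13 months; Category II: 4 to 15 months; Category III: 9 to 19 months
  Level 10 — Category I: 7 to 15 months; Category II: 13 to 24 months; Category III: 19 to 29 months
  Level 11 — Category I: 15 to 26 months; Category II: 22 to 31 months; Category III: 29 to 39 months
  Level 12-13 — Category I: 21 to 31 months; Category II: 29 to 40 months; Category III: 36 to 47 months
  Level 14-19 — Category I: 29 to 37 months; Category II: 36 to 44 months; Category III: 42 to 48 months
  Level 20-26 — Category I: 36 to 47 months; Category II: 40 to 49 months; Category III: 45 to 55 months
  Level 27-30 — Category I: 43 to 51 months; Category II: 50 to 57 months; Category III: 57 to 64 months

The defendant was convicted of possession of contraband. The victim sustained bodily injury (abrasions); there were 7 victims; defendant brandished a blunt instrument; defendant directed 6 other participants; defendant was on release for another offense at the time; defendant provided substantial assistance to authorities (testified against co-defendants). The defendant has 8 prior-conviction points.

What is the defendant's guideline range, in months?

Base offense level for possession of contraband: 21.
R1 applies: 21 + 1 = 22.
R2 applies (level before this adjustment is 22 < 24, so +3): 22 + 3 = 25.
R3 does not apply.
R4 applies: 25 + 4 = 29.
R5 applies (level before this adjustment is 29 ≥ 13, so +4): 29 + 4 = 33.
R6 applies: 33 + 2 = 35.
R7 does not apply.
R8 applies: 35 − 2 = 33.
Level 33 exceeds the maximum of 30; capped at 30.
Final offense level: 30.
Criminal history: 8 prior points → Category II (2-8).
Level 30 falls in the 27-30 band.
Grid: Level 27-30 × Category II = 50-57 months.

50-57 months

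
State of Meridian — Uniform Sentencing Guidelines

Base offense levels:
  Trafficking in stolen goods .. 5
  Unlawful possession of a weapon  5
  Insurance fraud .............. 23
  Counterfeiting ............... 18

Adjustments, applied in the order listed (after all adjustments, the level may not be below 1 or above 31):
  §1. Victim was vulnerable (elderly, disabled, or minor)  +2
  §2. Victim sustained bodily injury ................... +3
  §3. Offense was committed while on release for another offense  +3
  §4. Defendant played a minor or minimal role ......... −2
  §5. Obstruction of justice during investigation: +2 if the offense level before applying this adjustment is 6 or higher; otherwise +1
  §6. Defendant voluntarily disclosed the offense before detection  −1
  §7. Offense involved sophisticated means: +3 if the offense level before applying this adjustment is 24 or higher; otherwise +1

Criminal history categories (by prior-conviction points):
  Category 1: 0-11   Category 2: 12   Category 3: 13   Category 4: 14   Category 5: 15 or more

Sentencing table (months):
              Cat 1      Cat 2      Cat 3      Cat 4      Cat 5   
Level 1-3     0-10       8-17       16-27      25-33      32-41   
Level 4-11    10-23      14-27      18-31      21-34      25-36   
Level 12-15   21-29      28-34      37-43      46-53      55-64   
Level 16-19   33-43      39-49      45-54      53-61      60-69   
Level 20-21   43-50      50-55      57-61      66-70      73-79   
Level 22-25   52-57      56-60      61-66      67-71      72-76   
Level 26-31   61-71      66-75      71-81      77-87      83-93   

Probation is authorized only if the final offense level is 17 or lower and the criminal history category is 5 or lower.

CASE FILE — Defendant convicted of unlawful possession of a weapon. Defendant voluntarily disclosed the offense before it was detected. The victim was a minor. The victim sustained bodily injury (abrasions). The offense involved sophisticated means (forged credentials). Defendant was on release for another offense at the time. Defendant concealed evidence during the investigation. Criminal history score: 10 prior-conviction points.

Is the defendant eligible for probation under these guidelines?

Base offense level for unlawful possession of a weapon: 5.
§1 applies: 5 + 2 = 7.
§2 applies: 7 + 3 = 10.
§3 applies: 10 + 3 = 13.
§5 applies (level before this adjustment is 13 ≥ 6, so +2): 13 + 2 = 15.
§6 applies: 15 − 1 = 14.
§7 applies (level before this adjustment is 14 < 24, so +1): 14 + 1 = 15.
Final offense level: 15.
Criminal history: 10 prior points → Category 1 (0-11).
Level 15 falls in the 12-15 band.
Grid: Level 12-15 × Category 1 = 21-29 months.
Probation check: level 15 ≤ 17 and category 1 ≤ 5 → eligible.

Yes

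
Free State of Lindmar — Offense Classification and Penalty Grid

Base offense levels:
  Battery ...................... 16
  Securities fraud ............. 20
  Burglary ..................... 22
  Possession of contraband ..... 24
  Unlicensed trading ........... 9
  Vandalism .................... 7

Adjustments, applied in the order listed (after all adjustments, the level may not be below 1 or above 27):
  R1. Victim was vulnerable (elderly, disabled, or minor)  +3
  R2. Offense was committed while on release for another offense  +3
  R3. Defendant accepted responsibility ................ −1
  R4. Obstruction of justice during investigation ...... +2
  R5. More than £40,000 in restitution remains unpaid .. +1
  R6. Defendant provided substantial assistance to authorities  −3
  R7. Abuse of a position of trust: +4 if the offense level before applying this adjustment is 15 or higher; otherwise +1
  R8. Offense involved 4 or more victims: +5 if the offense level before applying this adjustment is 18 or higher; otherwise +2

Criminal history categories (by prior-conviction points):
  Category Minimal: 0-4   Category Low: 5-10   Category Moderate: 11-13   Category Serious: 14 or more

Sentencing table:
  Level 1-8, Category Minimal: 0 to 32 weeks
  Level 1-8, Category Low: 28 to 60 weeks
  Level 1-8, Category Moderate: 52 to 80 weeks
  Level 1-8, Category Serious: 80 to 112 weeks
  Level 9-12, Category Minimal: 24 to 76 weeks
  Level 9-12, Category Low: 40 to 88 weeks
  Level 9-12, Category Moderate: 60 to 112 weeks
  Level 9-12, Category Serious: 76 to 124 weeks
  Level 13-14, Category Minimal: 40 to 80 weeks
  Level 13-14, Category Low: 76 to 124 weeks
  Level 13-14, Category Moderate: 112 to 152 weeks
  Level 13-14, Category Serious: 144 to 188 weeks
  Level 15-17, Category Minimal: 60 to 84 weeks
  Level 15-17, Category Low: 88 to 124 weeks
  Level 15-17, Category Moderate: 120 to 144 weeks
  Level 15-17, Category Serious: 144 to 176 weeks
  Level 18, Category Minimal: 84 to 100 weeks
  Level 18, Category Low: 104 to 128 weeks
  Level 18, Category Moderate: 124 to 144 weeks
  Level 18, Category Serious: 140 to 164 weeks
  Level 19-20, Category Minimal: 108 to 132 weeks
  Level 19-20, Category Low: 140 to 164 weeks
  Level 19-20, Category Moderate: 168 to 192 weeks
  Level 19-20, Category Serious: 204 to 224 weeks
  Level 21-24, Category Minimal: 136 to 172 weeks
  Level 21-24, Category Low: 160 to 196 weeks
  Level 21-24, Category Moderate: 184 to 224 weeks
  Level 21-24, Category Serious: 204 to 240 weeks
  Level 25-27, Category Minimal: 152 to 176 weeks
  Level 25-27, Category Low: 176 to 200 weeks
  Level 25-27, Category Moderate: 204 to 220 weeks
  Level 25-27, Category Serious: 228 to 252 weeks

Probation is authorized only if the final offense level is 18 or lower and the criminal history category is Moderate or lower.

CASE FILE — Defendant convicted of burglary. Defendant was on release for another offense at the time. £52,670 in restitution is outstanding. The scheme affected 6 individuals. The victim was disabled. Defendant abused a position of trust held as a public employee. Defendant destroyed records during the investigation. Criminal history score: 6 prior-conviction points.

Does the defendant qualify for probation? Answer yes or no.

No

Base offense level for burglary: 22.
R1 applies: 22 + 3 = 25.
R2 applies: 25 + 3 = 28.
R3 does not apply.
R4 applies: 28 + 2 = 30.
R5 applies: 30 + 1 = 31.
R6 does not apply.
R7 applies (level before this adjustment is 31 ≥ 15, so +4): 31 + 4 = 35.
R8 applies (level before this adjustment is 35 ≥ 18, so +5): 35 + 5 = 40.
Level 40 exceeds the maximum of 27; capped at 27.
Final offense level: 27.
Criminal history: 6 prior points → Category Low (5-10).
Level 27 falls in the 25-27 band.
Grid: Level 25-27 × Category Low = 176-200 weeks.
Probation check: level 27 > 18 and category Low ≤ Moderate → not eligible.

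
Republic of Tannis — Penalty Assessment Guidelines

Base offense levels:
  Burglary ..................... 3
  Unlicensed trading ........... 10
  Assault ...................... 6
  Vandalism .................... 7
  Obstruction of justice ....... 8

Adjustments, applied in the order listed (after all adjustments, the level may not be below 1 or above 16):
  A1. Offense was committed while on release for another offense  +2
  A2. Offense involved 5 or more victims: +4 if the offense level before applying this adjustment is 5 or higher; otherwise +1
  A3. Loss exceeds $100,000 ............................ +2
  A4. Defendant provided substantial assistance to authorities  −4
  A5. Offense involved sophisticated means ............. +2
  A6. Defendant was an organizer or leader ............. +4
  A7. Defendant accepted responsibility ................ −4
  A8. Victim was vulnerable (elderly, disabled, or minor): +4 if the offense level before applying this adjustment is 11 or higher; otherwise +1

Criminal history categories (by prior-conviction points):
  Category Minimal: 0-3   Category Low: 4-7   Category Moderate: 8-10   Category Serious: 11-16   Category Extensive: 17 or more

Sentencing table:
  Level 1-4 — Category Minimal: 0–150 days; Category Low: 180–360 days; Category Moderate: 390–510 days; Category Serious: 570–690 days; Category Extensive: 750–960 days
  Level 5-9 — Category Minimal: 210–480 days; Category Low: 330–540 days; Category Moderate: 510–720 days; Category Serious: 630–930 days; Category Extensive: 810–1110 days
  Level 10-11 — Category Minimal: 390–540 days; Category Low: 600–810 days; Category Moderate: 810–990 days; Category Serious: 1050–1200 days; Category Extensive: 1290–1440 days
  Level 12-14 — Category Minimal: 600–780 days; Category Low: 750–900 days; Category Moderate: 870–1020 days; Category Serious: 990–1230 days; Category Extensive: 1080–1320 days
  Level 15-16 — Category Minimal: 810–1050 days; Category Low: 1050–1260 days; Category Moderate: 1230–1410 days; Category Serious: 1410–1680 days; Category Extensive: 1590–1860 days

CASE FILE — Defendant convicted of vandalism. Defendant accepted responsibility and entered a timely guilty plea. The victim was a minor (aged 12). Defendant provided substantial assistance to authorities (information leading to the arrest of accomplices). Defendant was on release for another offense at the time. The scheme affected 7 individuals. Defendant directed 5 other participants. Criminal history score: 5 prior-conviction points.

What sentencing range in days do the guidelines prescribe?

Base offense level for vandalism: 7.
A1 applies: 7 + 2 = 9.
A2 applies (level before this adjustment is 9 ≥ 5, so +4): 9 + 4 = 13.
A3 does not apply.
A4 applies: 13 − 4 = 9.
A6 applies: 9 + 4 = 13.
A7 applies: 13 − 4 = 9.
A8 applies (level before this adjustment is 9 < 11, so +1): 9 + 1 = 10.
Final offense level: 10.
Criminal history: 5 prior points → Category Low (4-7).
Level 10 falls in the 10-11 band.
Grid: Level 10-11 × Category Low = 600-810 days.

600-810 days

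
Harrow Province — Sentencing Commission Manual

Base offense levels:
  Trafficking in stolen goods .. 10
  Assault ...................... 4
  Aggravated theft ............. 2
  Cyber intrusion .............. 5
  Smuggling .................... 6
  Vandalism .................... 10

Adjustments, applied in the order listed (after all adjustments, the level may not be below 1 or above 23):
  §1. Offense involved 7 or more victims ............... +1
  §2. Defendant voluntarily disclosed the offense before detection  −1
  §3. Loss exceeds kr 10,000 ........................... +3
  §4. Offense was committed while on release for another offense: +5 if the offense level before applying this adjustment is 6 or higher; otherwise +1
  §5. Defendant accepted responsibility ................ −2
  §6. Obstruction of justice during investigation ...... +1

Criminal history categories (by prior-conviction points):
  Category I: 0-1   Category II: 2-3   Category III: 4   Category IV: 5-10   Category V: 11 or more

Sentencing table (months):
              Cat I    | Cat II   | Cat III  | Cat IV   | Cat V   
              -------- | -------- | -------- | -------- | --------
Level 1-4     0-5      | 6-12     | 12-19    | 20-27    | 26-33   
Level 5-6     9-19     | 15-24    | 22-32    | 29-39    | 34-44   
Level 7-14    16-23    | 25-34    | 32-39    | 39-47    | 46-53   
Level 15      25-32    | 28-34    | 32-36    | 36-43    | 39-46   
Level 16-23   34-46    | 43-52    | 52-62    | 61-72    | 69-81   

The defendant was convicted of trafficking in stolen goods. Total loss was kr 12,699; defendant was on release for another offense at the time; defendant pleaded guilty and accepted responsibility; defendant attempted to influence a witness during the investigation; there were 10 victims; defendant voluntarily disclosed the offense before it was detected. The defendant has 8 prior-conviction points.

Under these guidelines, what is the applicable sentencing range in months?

61-72 months

Base offense level for trafficking in stolen goods: 10.
§1 applies: 10 + 1 = 11.
§2 applies: 11 − 1 = 10.
§3 applies: 10 + 3 = 13.
§4 applies (level before this adjustment is 13 ≥ 6, so +5): 13 + 5 = 18.
§5 applies: 18 − 2 = 16.
§6 applies: 16 + 1 = 17.
Final offense level: 17.
Criminal history: 8 prior points → Category IV (5-10).
Level 17 falls in the 16-23 band.
Grid: Level 16-23 × Category IV = 61-72 months.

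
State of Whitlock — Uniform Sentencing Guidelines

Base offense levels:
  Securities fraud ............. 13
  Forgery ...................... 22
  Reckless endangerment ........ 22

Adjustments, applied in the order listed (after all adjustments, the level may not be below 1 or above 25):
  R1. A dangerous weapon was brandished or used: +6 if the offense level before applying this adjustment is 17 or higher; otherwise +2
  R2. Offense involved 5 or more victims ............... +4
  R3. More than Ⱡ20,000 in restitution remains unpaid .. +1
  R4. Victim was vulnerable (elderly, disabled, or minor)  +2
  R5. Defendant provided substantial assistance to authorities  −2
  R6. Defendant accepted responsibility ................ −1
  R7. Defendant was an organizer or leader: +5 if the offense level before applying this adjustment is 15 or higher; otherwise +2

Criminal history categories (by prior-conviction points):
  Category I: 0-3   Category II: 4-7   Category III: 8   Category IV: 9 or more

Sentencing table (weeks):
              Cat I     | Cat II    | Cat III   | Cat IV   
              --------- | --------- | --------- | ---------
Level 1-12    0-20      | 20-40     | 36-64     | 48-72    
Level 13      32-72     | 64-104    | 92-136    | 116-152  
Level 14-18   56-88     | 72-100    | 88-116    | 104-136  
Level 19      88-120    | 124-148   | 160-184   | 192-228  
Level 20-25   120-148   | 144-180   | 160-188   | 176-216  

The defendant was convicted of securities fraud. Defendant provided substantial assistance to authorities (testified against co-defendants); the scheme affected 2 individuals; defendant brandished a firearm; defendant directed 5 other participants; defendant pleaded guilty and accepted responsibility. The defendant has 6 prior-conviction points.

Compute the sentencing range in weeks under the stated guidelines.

Base offense level for securities fraud: 13.
R1 applies (level before this adjustment is 13 < 17, so +2): 13 + 2 = 15.
R3 does not apply.
R5 applies: 15 − 2 = 13.
R6 applies: 13 − 1 = 12.
R7 applies (level before this adjustment is 12 < 15, so +2): 12 + 2 = 14.
Final offense level: 14.
Criminal history: 6 prior points → Category II (4-7).
Level 14 falls in the 14-18 band.
Grid: Level 14-18 × Category II = 72-100 weeks.

72-100 weeks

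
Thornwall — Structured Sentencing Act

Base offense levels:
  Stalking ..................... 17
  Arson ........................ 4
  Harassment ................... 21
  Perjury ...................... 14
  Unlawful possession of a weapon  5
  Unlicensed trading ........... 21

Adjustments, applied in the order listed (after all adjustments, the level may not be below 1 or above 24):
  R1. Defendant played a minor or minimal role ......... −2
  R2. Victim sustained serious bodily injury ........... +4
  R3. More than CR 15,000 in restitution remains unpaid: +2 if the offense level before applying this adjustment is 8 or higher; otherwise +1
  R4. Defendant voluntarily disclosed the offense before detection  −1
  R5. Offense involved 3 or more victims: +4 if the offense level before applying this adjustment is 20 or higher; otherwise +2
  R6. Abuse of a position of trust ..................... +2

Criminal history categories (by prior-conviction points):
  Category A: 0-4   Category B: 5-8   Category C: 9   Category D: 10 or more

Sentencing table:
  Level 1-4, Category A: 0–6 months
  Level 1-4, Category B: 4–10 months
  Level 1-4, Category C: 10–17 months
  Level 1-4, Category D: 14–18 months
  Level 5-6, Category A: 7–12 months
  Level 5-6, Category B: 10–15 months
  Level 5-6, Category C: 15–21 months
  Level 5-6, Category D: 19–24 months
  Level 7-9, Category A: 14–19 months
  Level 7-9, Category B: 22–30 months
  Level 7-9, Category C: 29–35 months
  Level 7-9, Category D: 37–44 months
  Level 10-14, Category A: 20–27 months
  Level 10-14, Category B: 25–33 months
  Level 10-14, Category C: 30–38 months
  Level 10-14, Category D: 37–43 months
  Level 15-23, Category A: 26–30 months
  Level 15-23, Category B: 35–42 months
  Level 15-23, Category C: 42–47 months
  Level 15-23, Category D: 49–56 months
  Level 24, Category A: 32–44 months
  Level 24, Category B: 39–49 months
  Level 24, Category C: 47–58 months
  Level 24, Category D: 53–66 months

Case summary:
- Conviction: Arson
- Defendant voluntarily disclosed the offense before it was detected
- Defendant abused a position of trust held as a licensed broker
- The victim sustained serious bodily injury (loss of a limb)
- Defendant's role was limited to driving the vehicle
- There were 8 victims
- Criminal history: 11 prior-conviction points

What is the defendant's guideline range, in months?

Base offense level for arson: 4.
R1 applies: 4 − 2 = 2.
R2 applies: 2 + 4 = 6.
R4 applies: 6 − 1 = 5.
R5 applies (level before this adjustment is 5 < 20, so +2): 5 + 2 = 7.
R6 applies: 7 + 2 = 9.
Final offense level: 9.
Criminal history: 11 prior points → Category D (10+).
Level 9 falls in the 7-9 band.
Grid: Level 7-9 × Category D = 37-44 months.

37-44 months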